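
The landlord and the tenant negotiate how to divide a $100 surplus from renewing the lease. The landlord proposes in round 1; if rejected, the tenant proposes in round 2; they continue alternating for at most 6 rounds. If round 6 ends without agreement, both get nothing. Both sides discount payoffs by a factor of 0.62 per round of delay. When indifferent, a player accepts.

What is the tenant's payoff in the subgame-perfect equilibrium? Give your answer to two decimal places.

41.78

Work backward from the last round.
Round 6 (the tenant proposes): the landlord will accept anything ≥ 0, so the tenant offers 0 and keeps 100.
Round 5 (the landlord proposes): the tenant can get 100 next round, worth 0.62 × 100 = 62 now. The landlord offers 62 and keeps 100 − 62 = 38.
Round 4 (the tenant proposes): the landlord can get 38 next round, worth 0.62 × 38 = 23.56 now; the tenant offers that and keeps 76.44.
Round 3 (the landlord proposes): the tenant can get 76.44 next round, worth 0.62 × 76.44 = 47.3928 now; the landlord offers that and keeps 52.6072.
Round 2 (the tenant proposes): the landlord can get 52.6072 next round, worth 0.62 × 52.6072 = 32.616464 now, so the tenant offers 32.616464, keeping 67.383536.
Round 1 (the landlord proposes): the tenant can get 67.383536 next round, worth 0.62 × 67.383536 = 41.77779232 now; the landlord offers that and keeps 58.22220768.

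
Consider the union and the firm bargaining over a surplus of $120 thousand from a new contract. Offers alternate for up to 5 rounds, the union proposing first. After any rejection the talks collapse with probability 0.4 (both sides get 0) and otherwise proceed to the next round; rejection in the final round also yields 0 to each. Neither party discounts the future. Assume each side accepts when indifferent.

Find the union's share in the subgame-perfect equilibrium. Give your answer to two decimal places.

By backward induction:
Round 5 (the union proposes): the firm will accept anything ≥ 0, so the union offers 0 and keeps 120.
Round 4 (the firm proposes): rejecting gives the union an expected 0.6 × 120 = 72, so the firm offers 72, keeping 48.
Round 3 (the union proposes): rejecting gives the firm an expected 0.6 × 48 = 28.8; the union offers that and keeps 91.2.
Round 2 (the firm proposes): rejecting gives the union an expected 0.6 × 91.2 = 54.72, so the firm offers 54.72, keeping 65.28.
Round 1 (the union proposes): rejecting gives the firm an expected 0.6 × 65.28 = 39.168; the union offers that and keeps 80.832.

80.83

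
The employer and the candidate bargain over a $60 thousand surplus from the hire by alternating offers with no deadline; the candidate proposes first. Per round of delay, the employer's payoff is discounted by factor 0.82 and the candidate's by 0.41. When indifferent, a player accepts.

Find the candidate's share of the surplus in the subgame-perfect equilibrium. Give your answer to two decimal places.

In a stationary SPE each proposer offers the other exactly their discounted continuation value.
If the candidate keeps x when proposing and the employer keeps y when proposing, then x = 60 − 0.82y and y = 60 − 0.41x.
Solving: x = 60(1 − 0.82) / (1 − 0.41·0.82) = 10.8 / 0.6638 ≈ 16.2700.
The employer gets 60 − 16.2700 ≈ 43.7300.

16.27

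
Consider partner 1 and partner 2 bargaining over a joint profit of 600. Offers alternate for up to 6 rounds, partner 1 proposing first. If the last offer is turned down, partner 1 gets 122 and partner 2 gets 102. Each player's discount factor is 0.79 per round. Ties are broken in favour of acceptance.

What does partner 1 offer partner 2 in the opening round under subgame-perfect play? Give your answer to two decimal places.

Round 6 (partner 2 proposes): partner 1 gets 122 if talks fail, so partner 2 offers 122 and keeps 478.
Round 5 (partner 1 proposes): partner 2 can get 478 next round, worth 0.79 × 478 = 377.62 now; partner 1 offers that and keeps 222.38.
Round 4 (partner 2 proposes): partner 1 can get 222.38 next round, worth 0.79 × 222.38 = 175.6802 now. Partner 2 offers 175.6802 and keeps 600 − 175.6802 = 424.3198.
Round 3 (partner 1 proposes): partner 2 can get 424.3198 next round, worth 0.79 × 424.3198 = 335.212642 now, so partner 1 offers 335.212642, keeping 264.787358.
Round 2 (partner 2 proposes): partner 1 can get 264.787358 next round, worth 0.79 × 264.787358 = 209.18201282 now. Partner 2 offers 209.18201282 and keeps 600 − 209.18201282 = 390.81798718.
Round 1 (partner 1 proposes): partner 2 can get 390.81798718 next round, worth 0.79 × 390.81798718 = 308.7462098722 now; partner 1 offers that and keeps 291.2537901278.

308.75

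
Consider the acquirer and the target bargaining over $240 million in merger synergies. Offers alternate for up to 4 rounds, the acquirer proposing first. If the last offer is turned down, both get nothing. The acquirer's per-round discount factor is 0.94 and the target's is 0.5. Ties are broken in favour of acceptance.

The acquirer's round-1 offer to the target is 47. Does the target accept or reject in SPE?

Round 4 (the target proposes): the acquirer will accept anything ≥ 0, so the target offers 0 and keeps 240.
Round 3 (the acquirer proposes): the target can get 240 next round, worth 0.5 × 240 = 120 now. The acquirer offers 120 and keeps 240 − 120 = 120.
Round 2 (the target proposes): the acquirer can get 120 next round, worth 0.94 × 120 = 112.8 now, so the target offers 112.8, keeping 127.2.
So by rejecting in round 1, the target gets 127.2 next round, worth 0.5 × 127.2 = 63.6 now.
Offer 47 < 63.6, so the target rejects.

Reject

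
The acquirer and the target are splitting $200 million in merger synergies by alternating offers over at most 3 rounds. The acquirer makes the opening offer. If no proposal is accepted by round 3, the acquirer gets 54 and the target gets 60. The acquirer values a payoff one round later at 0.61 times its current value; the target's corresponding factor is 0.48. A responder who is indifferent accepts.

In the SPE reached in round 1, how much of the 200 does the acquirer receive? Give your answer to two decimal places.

Work backward from the last round.
Round 3 (the acquirer proposes): the target gets 60 if talks fail, so the acquirer offers 60 and keeps 140.
Round 2 (the target proposes): the acquirer can get 140 next round, worth 0.61 × 140 = 85.4 now. The target offers 85.4 and keeps 200 − 85.4 = 114.6.
Round 1 (the acquirer proposes): the target can get 114.6 next round, worth 0.48 × 114.6 = 55.008 now, so the acquirer offers 55.008, keeping 144.992.

144.99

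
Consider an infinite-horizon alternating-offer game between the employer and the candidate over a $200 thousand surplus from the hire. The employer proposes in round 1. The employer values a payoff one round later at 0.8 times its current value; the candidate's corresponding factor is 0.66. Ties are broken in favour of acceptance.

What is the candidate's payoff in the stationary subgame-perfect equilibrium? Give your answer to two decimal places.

Let x be the employer's share when the employer proposes and y be the candidate's share when the candidate proposes.
The candidate accepts iff offered ≥ 0.66·y, so x = 200 − 0.66y. Symmetrically y = 200 − 0.8x.
Substituting: x = 200 − 0.66(200 − 0.8x), giving x(1 − 0.8·0.66) = 200(1 − 0.66).
So x = 200 × 0.34 / 0.472 ≈ 144.0678, and the candidate receives 200 − x ≈ 55.9322.

55.93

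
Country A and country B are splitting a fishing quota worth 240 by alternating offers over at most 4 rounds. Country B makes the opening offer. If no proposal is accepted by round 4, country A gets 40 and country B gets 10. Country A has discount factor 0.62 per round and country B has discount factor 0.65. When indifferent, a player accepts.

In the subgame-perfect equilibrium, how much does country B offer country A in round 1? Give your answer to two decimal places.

109.55

Round 4 (country A proposes): country B gets 10 if talks fail, so country A offers 10 and keeps 230.
Round 3 (country B proposes): country A can get 230 next round, worth 0.62 × 230 = 142.6 now; country B offers that and keeps 97.4.
Round 2 (country A proposes): country B can get 97.4 next round, worth 0.65 × 97.4 = 63.31 now. Country A offers 63.31 and keeps 240 − 63.31 = 176.69.
Round 1 (country B proposes): country A can get 176.69 next round, worth 0.62 × 176.69 = 109.5478 now, so country B offers 109.5478, keeping 130.4522.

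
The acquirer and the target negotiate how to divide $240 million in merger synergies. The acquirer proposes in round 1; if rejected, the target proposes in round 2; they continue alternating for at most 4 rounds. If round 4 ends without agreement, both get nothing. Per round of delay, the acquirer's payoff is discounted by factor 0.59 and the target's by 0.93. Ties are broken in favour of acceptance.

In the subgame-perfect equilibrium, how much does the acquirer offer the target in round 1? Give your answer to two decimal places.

Round 4 (the target proposes): rejection yields 0 for the acquirer; the target offers 0 and keeps 240.
Round 3 (the acquirer proposes): the target can get 240 next round, worth 0.93 × 240 = 223.2 now; the acquirer offers that and keeps 16.8.
Round 2 (the target proposes): the acquirer can get 16.8 next round, worth 0.59 × 16.8 = 9.912 now. The target offers 9.912 and keeps 240 − 9.912 = 230.088.
Round 1 (the acquirer proposes): the target can get 230.088 next round, worth 0.93 × 230.088 = 213.98184 now; the acquirer offers that and keeps 26.01816.

213.98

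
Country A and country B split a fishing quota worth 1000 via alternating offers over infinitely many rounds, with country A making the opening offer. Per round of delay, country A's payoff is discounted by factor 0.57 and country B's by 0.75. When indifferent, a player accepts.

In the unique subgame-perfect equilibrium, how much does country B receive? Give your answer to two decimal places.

Let x be country A's share when country A proposes and y be country B's share when country B proposes.
Country B accepts iff offered ≥ 0.75·y, so x = 1000 − 0.75y. Symmetrically y = 1000 − 0.57x.
Substituting: x = 1000 − 0.75(1000 − 0.57x), giving x(1 − 0.57·0.75) = 1000(1 − 0.75).
So x = 1000 × 0.25 / 0.5725 ≈ 436.6812, and country B receives 1000 − x ≈ 563.3188.

563.32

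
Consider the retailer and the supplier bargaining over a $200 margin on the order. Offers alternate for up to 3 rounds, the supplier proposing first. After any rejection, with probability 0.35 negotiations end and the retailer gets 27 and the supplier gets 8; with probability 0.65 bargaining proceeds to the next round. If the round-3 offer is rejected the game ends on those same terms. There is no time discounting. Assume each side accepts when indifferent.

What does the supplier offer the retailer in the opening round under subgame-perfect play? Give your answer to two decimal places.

Round 3 (the supplier proposes): the retailer gets 27 if talks fail, so the supplier offers 27 and keeps 173.
Round 2 (the retailer proposes): rejecting gives the supplier an expected 0.65 × 173 + 0.35 × 8 = 115.25. The retailer offers 115.25 and keeps 200 − 115.25 = 84.75.
Round 1 (the supplier proposes): rejecting gives the retailer an expected 0.65 × 84.75 + 0.35 × 27 = 64.5375. The supplier offers 64.5375 and keeps 200 − 64.5375 = 135.4625.

64.54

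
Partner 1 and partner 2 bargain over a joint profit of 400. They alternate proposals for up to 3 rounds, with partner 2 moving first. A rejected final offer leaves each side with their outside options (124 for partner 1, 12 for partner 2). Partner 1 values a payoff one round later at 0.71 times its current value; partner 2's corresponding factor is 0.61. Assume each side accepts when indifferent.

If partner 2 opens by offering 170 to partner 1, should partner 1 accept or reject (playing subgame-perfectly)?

Work out partner 1's continuation value if the offer is rejected.
Round 3 (partner 2 proposes): partner 1 gets 124 if talks fail, so partner 2 offers 124 and keeps 276.
Round 2 (partner 1 proposes): partner 2 can get 276 next round, worth 0.61 × 276 = 168.36 now. Partner 1 offers 168.36 and keeps 400 − 168.36 = 231.64.
So by rejecting in round 1, partner 1 gets 231.64 next round, worth 0.71 × 231.64 = 164.4644 now.
Offer 170 ≥ 164.4644, so partner 1 accepts.

Accept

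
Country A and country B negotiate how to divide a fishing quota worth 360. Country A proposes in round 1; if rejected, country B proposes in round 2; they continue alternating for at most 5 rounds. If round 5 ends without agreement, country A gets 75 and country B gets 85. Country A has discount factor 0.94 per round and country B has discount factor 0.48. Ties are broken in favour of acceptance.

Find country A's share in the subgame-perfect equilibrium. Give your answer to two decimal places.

327.65

Round 5 (country A proposes): country B gets 85 if talks fail, so country A offers 85 and keeps 275.
Round 4 (country B proposes): country A can get 275 next round, worth 0.94 × 275 = 258.5 now, so country B offers 258.5, keeping 101.5.
Round 3 (country A proposes): country B can get 101.5 next round, worth 0.48 × 101.5 = 48.72 now; country A offers that and keeps 311.28.
Round 2 (country B proposes): country A can get 311.28 next round, worth 0.94 × 311.28 = 292.6032 now. Country B offers 292.6032 and keeps 360 − 292.6032 = 67.3968.
Round 1 (country A proposes): country B can get 67.3968 next round, worth 0.48 × 67.3968 = 32.350464 now. Country A offers 32.350464 and keeps 360 − 32.350464 = 327.649536.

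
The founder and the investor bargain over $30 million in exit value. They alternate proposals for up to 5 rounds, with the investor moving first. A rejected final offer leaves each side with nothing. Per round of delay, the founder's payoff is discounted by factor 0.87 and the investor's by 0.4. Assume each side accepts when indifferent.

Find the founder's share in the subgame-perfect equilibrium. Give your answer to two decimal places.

Round 5 (the investor proposes): rejection yields 0 for the founder; the investor offers 0 and keeps 30.
Round 4 (the founder proposes): the investor can get 30 next round, worth 0.4 × 30 = 12 now; the founder offers that and keeps 18.
Round 3 (the investor proposes): the founder can get 18 next round, worth 0.87 × 18 = 15.66 now. The investor offers 15.66 and keeps 30 − 15.66 = 14.34.
Round 2 (the founder proposes): the investor can get 14.34 next round, worth 0.4 × 14.34 = 5.736 now. The founder offers 5.736 and keeps 30 − 5.736 = 24.264.
Round 1 (the investor proposes): the founder can get 24.264 next round, worth 0.87 × 24.264 = 21.10968 now; the investor offers that and keeps 8.89032.

21.11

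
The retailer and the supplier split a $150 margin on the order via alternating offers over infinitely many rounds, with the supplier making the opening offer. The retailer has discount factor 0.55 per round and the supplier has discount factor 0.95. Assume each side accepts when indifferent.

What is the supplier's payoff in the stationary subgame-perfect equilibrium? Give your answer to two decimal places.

When the supplier proposes, the retailer accepts any offer worth at least 0.55 times what the retailer would get by proposing next round; and vice versa.
This gives x = 150 − 0.55y and y = 150 − 0.95x, where x and y are each side's share when it proposes.
Hence (1 − 0.55·0.95)x = 150(1 − 0.55), i.e. 0.4775·x = 67.5.
x ≈ 141.3613; the retailer's share is 150 − x ≈ 8.6387.

141.36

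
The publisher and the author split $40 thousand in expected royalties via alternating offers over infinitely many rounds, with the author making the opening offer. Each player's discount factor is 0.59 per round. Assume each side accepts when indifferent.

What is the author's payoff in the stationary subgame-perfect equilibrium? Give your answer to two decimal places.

25.16

When the author proposes, the publisher accepts any offer worth at least 0.59 times what the publisher would get by proposing next round; and vice versa.
This gives x = 40 − 0.59y and y = 40 − 0.59x, where x and y are each side's share when it proposes.
Hence (1 − 0.59·0.59)x = 40(1 − 0.59), i.e. 0.6519·x = 16.4.
x ≈ 25.1572; the publisher's share is 40 − x ≈ 14.8428.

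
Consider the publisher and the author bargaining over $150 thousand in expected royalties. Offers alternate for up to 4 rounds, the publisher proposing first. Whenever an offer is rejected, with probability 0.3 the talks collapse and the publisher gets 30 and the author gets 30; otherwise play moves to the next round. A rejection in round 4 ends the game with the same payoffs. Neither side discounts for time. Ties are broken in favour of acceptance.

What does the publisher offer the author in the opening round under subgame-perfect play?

Round 4 (the author proposes): the publisher gets 30 if talks fail, so the author offers 30 and keeps 120.
Round 3 (the publisher proposes): rejecting gives the author an expected 0.7 × 120 + 0.3 × 30 = 93; the publisher offers that and keeps 57.
Round 2 (the author proposes): rejecting gives the publisher an expected 0.7 × 57 + 0.3 × 30 = 48.9; the author offers that and keeps 101.1.
Round 1 (the publisher proposes): rejecting gives the author an expected 0.7 × 101.1 + 0.3 × 30 = 79.77, so the publisher offers 79.77, keeping 70.23.

79.77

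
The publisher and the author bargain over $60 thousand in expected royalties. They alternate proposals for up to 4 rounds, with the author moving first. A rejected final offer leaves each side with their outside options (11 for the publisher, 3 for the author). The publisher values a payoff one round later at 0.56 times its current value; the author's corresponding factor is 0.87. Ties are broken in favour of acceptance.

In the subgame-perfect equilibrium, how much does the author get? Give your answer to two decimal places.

By backward induction:
Round 4 (the publisher proposes): the author gets 3 if talks fail, so the publisher offers 3 and keeps 57.
Round 3 (the author proposes): the publisher can get 57 next round, worth 0.56 × 57 = 31.92 now; the author offers that and keeps 28.08.
Round 2 (the publisher proposes): the author can get 28.08 next round, worth 0.87 × 28.08 = 24.4296 now; the publisher offers that and keeps 35.5704.
Round 1 (the author proposes): the publisher can get 35.5704 next round, worth 0.56 × 35.5704 = 19.919424 now; the author offers that and keeps 40.080576.

40.08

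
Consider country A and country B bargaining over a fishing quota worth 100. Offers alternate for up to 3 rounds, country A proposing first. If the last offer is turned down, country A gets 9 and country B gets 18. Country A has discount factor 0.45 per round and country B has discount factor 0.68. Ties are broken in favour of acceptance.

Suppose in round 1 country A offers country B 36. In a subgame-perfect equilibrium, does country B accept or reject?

Reject

Round 3 (country A proposes): country B gets 18 if talks fail, so country A offers 18 and keeps 82.
Round 2 (country B proposes): country A can get 82 next round, worth 0.45 × 82 = 36.9 now, so country B offers 36.9, keeping 63.1.
So by rejecting in round 1, country B gets 63.1 next round, worth 0.68 × 63.1 = 42.908 now.
Offer 36 < 42.908, so country B rejects.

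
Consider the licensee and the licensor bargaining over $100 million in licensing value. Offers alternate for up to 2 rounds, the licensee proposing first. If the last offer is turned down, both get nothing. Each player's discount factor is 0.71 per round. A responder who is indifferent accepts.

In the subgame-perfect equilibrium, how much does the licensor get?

Round 2 (the licensor proposes): the licensee will accept anything ≥ 0, so the licensor offers 0 and keeps 100.
Round 1 (the licensee proposes): the licensor can get 100 next round, worth 0.71 × 100 = 71 now, so the licensee offers 71, keeping 29.

71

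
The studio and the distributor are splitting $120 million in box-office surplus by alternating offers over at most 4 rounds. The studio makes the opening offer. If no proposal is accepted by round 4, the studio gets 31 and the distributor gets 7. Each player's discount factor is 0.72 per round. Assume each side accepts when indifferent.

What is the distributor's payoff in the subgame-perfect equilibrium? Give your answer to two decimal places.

Work backward from the last round.
Round 4 (the distributor proposes): the studio gets 31 if talks fail, so the distributor offers 31 and keeps 89.
Round 3 (the studio proposes): the distributor can get 89 next round, worth 0.72 × 89 = 64.08 now; the studio offers that and keeps 55.92.
Round 2 (the distributor proposes): the studio can get 55.92 next round, worth 0.72 × 55.92 = 40.2624 now. The distributor offers 40.2624 and keeps 120 − 40.2624 = 79.7376.
Round 1 (the studio proposes): the distributor can get 79.7376 next round, worth 0.72 × 79.7376 = 57.411072 now. The studio offers 57.411072 and keeps 120 − 57.411072 = 62.588928.

57.41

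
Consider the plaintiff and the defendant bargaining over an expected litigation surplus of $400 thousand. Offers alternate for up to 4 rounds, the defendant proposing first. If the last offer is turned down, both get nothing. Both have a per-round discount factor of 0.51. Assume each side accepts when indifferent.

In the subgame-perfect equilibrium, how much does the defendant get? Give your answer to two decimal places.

246.98

Solve by backward induction from round 4.
Round 4 (the plaintiff proposes): rejection yields 0 for the defendant; the plaintiff offers 0 and keeps 400.
Round 3 (the defendant proposes): the plaintiff can get 400 next round, worth 0.51 × 400 = 204 now, so the defendant offers 204, keeping 196.
Round 2 (the plaintiff proposes): the defendant can get 196 next round, worth 0.51 × 196 = 99.96 now, so the plaintiff offers 99.96, keeping 300.04.
Round 1 (the defendant proposes): the plaintiff can get 300.04 next round, worth 0.51 × 300.04 = 153.0204 now, so the defendant offers 153.0204, keeping 246.9796.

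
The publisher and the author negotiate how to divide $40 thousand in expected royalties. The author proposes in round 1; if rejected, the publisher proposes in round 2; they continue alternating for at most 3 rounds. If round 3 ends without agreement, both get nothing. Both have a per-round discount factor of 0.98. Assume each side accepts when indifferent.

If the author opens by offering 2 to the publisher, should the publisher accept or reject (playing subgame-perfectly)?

Accept

Round 3 (the author proposes): rejection yields 0 for the publisher; the author offers 0 and keeps 40.
Round 2 (the publisher proposes): the author can get 40 next round, worth 0.98 × 40 = 39.2 now. The publisher offers 39.2 and keeps 40 − 39.2 = 0.8.
So by rejecting in round 1, the publisher gets 0.8 next round, worth 0.98 × 0.8 = 0.784 now.
Offer 2 ≥ 0.784, so the publisher accepts.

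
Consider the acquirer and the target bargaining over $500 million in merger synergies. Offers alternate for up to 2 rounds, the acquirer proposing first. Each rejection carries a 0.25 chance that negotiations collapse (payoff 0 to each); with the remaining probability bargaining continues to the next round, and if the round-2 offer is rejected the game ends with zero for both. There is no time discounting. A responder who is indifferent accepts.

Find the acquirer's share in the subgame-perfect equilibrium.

125

By backward induction:
Round 2 (the target proposes): rejection yields 0 for the acquirer; the target offers 0 and keeps 500.
Round 1 (the acquirer proposes): rejecting gives the target an expected 0.75 × 500 = 375; the acquirer offers that and keeps 125.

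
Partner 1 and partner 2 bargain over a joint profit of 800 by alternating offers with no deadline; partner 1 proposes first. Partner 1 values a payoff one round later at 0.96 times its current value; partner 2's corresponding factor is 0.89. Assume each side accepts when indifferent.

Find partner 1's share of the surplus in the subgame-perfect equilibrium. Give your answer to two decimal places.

604.40

In a stationary SPE each proposer offers the other exactly their discounted continuation value.
If partner 1 keeps x when proposing and partner 2 keeps y when proposing, then x = 800 − 0.89y and y = 800 − 0.96x.
Solving: x = 800(1 − 0.89) / (1 − 0.96·0.89) = 88 / 0.1456 ≈ 604.3956.
Partner 2 gets 800 − 604.3956 ≈ 195.6044.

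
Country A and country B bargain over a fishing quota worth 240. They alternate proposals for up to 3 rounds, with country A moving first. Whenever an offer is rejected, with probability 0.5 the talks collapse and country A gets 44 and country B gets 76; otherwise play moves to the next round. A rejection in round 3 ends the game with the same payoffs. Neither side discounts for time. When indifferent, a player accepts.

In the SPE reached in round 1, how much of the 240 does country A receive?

By backward induction:
Round 3 (country A proposes): country B gets 76 if talks fail, so country A offers 76 and keeps 164.
Round 2 (country B proposes): rejecting gives country A an expected 0.5 × 164 + 0.5 × 44 = 104, so country B offers 104, keeping 136.
Round 1 (country A proposes): rejecting gives country B an expected 0.5 × 136 + 0.5 × 76 = 106; country A offers that and keeps 134.

134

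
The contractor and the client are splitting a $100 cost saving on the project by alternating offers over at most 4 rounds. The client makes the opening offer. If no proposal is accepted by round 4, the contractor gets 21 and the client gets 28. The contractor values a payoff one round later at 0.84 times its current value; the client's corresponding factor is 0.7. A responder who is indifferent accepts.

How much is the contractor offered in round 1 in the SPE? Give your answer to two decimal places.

Round 4 (the contractor proposes): the client gets 28 if talks fail, so the contractor offers 28 and keeps 72.
Round 3 (the client proposes): the contractor can get 72 next round, worth 0.84 × 72 = 60.48 now; the client offers that and keeps 39.52.
Round 2 (the contractor proposes): the client can get 39.52 next round, worth 0.7 × 39.52 = 27.664 now. The contractor offers 27.664 and keeps 100 − 27.664 = 72.336.
Round 1 (the client proposes): the contractor can get 72.336 next round, worth 0.84 × 72.336 = 60.76224 now, so the client offers 60.76224, keeping 39.23776.

60.76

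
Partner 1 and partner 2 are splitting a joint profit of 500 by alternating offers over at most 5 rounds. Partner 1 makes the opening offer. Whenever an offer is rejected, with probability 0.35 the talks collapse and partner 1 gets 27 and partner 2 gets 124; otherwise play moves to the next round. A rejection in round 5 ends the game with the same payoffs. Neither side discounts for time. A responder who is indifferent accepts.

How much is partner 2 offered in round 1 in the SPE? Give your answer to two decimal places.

236.94

Round 5 (partner 1 proposes): partner 2 gets 124 if talks fail, so partner 1 offers 124 and keeps 376.
Round 4 (partner 2 proposes): rejecting gives partner 1 an expected 0.65 × 376 + 0.35 × 27 = 253.85. Partner 2 offers 253.85 and keeps 500 − 253.85 = 246.15.
Round 3 (partner 1 proposes): rejecting gives partner 2 an expected 0.65 × 246.15 + 0.35 × 124 = 203.3975, so partner 1 offers 203.3975, keeping 296.6025.
Round 2 (partner 2 proposes): rejecting gives partner 1 an expected 0.65 × 296.6025 + 0.35 × 27 = 202.241625; partner 2 offers that and keeps 297.758375.
Round 1 (partner 1 proposes): rejecting gives partner 2 an expected 0.65 × 297.758375 + 0.35 × 124 = 236.94294375. Partner 1 offers 236.94294375 and keeps 500 − 236.94294375 = 263.05705625.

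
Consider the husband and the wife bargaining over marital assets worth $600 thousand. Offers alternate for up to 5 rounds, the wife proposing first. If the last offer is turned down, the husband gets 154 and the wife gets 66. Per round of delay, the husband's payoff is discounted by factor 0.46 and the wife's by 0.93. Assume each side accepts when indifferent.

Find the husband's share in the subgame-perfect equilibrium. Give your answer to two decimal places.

By backward induction:
Round 5 (the wife proposes): the husband gets 154 if talks fail, so the wife offers 154 and keeps 446.
Round 4 (the husband proposes): the wife can get 446 next round, worth 0.93 × 446 = 414.78 now, so the husband offers 414.78, keeping 185.22.
Round 3 (the wife proposes): the husband can get 185.22 next round, worth 0.46 × 185.22 = 85.2012 now. The wife offers 85.2012 and keeps 600 − 85.2012 = 514.7988.
Round 2 (the husband proposes): the wife can get 514.7988 next round, worth 0.93 × 514.7988 = 478.762884 now, so the husband offers 478.762884, keeping 121.237116.
Round 1 (the wife proposes): the husband can get 121.237116 next round, worth 0.46 × 121.237116 = 55.76907336 now, so the wife offers 55.76907336, keeping 544.23092664.

55.77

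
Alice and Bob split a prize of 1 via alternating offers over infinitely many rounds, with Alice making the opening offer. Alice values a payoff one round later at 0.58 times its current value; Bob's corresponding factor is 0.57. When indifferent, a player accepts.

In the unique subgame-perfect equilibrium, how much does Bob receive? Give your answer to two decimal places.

0.36

In a stationary SPE each proposer offers the other exactly their discounted continuation value.
If Alice keeps x when proposing and Bob keeps y when proposing, then x = 1 − 0.57y and y = 1 − 0.58x.
Solving: x = 1(1 − 0.57) / (1 − 0.58·0.57) = 0.43 / 0.6694 ≈ 0.6424.
Bob gets 1 − 0.6424 ≈ 0.3576.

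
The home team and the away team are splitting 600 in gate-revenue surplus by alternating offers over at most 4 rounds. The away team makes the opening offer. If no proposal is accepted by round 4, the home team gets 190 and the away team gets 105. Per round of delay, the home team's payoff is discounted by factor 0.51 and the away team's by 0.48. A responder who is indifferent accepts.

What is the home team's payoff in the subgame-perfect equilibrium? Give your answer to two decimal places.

Round 4 (the home team proposes): the away team gets 105 if talks fail, so the home team offers 105 and keeps 495.
Round 3 (the away team proposes): the home team can get 495 next round, worth 0.51 × 495 = 252.45 now. The away team offers 252.45 and keeps 600 − 252.45 = 347.55.
Round 2 (the home team proposes): the away team can get 347.55 next round, worth 0.48 × 347.55 = 166.824 now. The home team offers 166.824 and keeps 600 − 166.824 = 433.176.
Round 1 (the away team proposes): the home team can get 433.176 next round, worth 0.51 × 433.176 = 220.91976 now; the away team offers that and keeps 379.08024.

220.92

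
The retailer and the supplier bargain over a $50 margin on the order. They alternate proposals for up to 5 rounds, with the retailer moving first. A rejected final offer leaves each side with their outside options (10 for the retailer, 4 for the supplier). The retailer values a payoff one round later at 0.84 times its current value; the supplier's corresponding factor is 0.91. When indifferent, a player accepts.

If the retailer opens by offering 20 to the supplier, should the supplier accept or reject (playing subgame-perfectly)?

Round 5 (the retailer proposes): the supplier gets 4 if talks fail, so the retailer offers 4 and keeps 46.
Round 4 (the supplier proposes): the retailer can get 46 next round, worth 0.84 × 46 = 38.64 now, so the supplier offers 38.64, keeping 11.36.
Round 3 (the retailer proposes): the supplier can get 11.36 next round, worth 0.91 × 11.36 = 10.3376 now; the retailer offers that and keeps 39.6624.
Round 2 (the supplier proposes): the retailer can get 39.6624 next round, worth 0.84 × 39.6624 = 33.316416 now; the supplier offers that and keeps 16.683584.
So by rejecting in round 1, the supplier gets 16.683584 next round, worth 0.91 × 16.683584 = 15.18206144 now.
Offer 20 ≥ 15.18206144, so the supplier accepts.

Accept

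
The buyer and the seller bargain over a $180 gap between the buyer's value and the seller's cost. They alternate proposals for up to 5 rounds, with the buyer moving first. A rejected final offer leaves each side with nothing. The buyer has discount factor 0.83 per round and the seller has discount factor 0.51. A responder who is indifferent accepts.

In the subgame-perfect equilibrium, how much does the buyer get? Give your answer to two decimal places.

Solve by backward induction from round 5.
Round 5 (the buyer proposes): the seller will accept anything ≥ 0, so the buyer offers 0 and keeps 180.
Round 4 (the seller proposes): the buyer can get 180 next round, worth 0.83 × 180 = 149.4 now, so the seller offers 149.4, keeping 30.6.
Round 3 (the buyer proposes): the seller can get 30.6 next round, worth 0.51 × 30.6 = 15.606 now; the buyer offers that and keeps 164.394.
Round 2 (the seller proposes): the buyer can get 164.394 next round, worth 0.83 × 164.394 = 136.44702 now. The seller offers 136.44702 and keeps 180 − 136.44702 = 43.55298.
Round 1 (the buyer proposes): the seller can get 43.55298 next round, worth 0.51 × 43.55298 = 22.2120198 now; the buyer offers that and keeps 157.7879802.

157.79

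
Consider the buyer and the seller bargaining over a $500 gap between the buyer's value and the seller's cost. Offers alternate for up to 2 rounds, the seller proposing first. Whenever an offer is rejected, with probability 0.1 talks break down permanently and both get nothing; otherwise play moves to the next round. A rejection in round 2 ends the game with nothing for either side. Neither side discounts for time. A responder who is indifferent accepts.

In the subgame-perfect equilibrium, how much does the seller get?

50

By backward induction:
Round 2 (the buyer proposes): the seller will accept anything ≥ 0, so the buyer offers 0 and keeps 500.
Round 1 (the seller proposes): rejecting gives the buyer an expected 0.9 × 500 = 450. The seller offers 450 and keeps 500 − 450 = 50.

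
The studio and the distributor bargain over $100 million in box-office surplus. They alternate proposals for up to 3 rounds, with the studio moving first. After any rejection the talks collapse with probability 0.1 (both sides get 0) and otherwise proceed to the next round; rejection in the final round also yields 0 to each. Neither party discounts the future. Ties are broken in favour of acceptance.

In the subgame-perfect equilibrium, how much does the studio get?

91

Round 3 (the studio proposes): the distributor will accept anything ≥ 0, so the studio offers 0 and keeps 100.
Round 2 (the distributor proposes): rejecting gives the studio an expected 0.9 × 100 = 90. The distributor offers 90 and keeps 100 − 90 = 10.
Round 1 (the studio proposes): rejecting gives the distributor an expected 0.9 × 10 = 9, so the studio offers 9, keeping 91.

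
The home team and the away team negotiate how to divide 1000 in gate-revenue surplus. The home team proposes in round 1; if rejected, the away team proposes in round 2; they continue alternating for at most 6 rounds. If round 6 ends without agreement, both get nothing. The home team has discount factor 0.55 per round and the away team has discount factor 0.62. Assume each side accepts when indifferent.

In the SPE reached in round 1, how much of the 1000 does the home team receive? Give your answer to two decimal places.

553.77

Round 6 (the away team proposes): rejection yields 0 for the home team; the away team offers 0 and keeps 1000.
Round 5 (the home team proposes): the away team can get 1000 next round, worth 0.62 × 1000 = 620 now, so the home team offers 620, keeping 380.
Round 4 (the away team proposes): the home team can get 380 next round, worth 0.55 × 380 = 209 now; the away team offers that and keeps 791.
Round 3 (the home team proposes): the away team can get 791 next round, worth 0.62 × 791 = 490.42 now, so the home team offers 490.42, keeping 509.58.
Round 2 (the away team proposes): the home team can get 509.58 next round, worth 0.55 × 509.58 = 280.269 now. The away team offers 280.269 and keeps 1000 − 280.269 = 719.731.
Round 1 (the home team proposes): the away team can get 719.731 next round, worth 0.62 × 719.731 = 446.23322 now. The home team offers 446.23322 and keeps 1000 − 446.23322 = 553.76678.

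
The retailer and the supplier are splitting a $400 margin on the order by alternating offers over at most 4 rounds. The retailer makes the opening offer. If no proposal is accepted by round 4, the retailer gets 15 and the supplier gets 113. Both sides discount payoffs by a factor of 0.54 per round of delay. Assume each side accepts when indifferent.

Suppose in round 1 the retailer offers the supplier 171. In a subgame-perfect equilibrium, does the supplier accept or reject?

Accept

Round 4 (the supplier proposes): the retailer gets 15 if talks fail, so the supplier offers 15 and keeps 385.
Round 3 (the retailer proposes): the supplier can get 385 next round, worth 0.54 × 385 = 207.9 now. The retailer offers 207.9 and keeps 400 − 207.9 = 192.1.
Round 2 (the supplier proposes): the retailer can get 192.1 next round, worth 0.54 × 192.1 = 103.734 now, so the supplier offers 103.734, keeping 296.266.
So by rejecting in round 1, the supplier gets 296.266 next round, worth 0.54 × 296.266 = 159.98364 now.
Offer 171 ≥ 159.98364, so the supplier accepts.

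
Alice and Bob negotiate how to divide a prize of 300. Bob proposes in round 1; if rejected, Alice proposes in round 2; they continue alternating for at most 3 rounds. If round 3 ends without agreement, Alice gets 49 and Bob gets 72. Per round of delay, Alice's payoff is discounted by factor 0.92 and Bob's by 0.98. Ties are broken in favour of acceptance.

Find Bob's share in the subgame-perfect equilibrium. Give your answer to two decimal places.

250.30

Round 3 (Bob proposes): Alice gets 49 if talks fail, so Bob offers 49 and keeps 251.
Round 2 (Alice proposes): Bob can get 251 next round, worth 0.98 × 251 = 245.98 now. Alice offers 245.98 and keeps 300 − 245.98 = 54.02.
Round 1 (Bob proposes): Alice can get 54.02 next round, worth 0.92 × 54.02 = 49.6984 now. Bob offers 49.6984 and keeps 300 − 49.6984 = 250.3016.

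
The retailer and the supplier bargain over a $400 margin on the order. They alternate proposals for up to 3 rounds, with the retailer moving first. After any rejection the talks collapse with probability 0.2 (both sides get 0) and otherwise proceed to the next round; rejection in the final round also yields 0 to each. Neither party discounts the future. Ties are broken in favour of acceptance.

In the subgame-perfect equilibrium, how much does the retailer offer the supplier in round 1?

Round 3 (the retailer proposes): rejection yields 0 for the supplier; the retailer offers 0 and keeps 400.
Round 2 (the supplier proposes): rejecting gives the retailer an expected 0.8 × 400 = 320; the supplier offers that and keeps 80.
Round 1 (the retailer proposes): rejecting gives the supplier an expected 0.8 × 80 = 64, so the retailer offers 64, keeping 336.

64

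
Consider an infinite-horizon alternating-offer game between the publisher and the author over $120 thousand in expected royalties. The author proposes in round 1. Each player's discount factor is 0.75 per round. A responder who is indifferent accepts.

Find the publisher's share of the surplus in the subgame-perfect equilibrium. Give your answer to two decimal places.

Let x be the author's share when the author proposes and y be the publisher's share when the publisher proposes.
The publisher accepts iff offered ≥ 0.75·y, so x = 120 − 0.75y. Symmetrically y = 120 − 0.75x.
Substituting: x = 120 − 0.75(120 − 0.75x), giving x(1 − 0.75·0.75) = 120(1 − 0.75).
So x = 120 × 0.25 / 0.4375 ≈ 68.5714, and the publisher receives 120 − x ≈ 51.4286.

51.43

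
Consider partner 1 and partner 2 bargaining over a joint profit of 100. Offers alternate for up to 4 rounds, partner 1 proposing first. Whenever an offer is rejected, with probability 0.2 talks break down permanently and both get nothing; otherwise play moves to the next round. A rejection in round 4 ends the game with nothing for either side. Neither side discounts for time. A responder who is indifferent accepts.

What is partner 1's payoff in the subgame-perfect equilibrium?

32.8

Round 4 (partner 2 proposes): partner 1 will accept anything ≥ 0, so partner 2 offers 0 and keeps 100.
Round 3 (partner 1 proposes): rejecting gives partner 2 an expected 0.8 × 100 = 80, so partner 1 offers 80, keeping 20.
Round 2 (partner 2 proposes): rejecting gives partner 1 an expected 0.8 × 20 = 16; partner 2 offers that and keeps 84.
Round 1 (partner 1 proposes): rejecting gives partner 2 an expected 0.8 × 84 = 67.2, so partner 1 offers 67.2, keeping 32.8.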